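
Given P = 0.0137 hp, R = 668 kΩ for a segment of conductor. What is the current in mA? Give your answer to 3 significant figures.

Rearranging P = I²R for I: I = √(P/R).
P = 0.0137 hp = 10.22 W; R = 668 kΩ = 6.680×10^5 Ω.
I = 0.003911 A
0.003911 A × (1 mA / 0.001000 A) = 3.911 mA

3.91 mA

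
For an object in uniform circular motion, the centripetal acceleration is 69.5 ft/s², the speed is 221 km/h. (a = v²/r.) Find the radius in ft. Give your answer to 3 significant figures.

Rearranging a = v²/r for r: r = v²/a.
a = 69.5 ft/s² = 21.18 m/s²; v = 221 km/h = 61.39 m/s.
r = 177.9 m
177.9 m × (1 ft / 0.3048 m) = 583.7 ft

584 ft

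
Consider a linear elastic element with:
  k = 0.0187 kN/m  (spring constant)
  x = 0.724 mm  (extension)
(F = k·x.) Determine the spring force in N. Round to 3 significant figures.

0.0135 N

From Hooke's law: F = kx.
k = 0.0187 kN/m = 18.70 N/m; x = 0.724 mm = 7.240×10^-4 m.
F = 0.01354 N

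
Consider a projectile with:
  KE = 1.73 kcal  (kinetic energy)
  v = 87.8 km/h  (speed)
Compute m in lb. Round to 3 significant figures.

Rearranging: m = 2·KE/v².
KE = 1.73 kcal = 7238 J; v = 87.8 km/h = 24.39 m/s.
m = 24.34 kg
24.34 kg × (1 lb / 0.4536 kg) = 53.66 lb

53.7 lb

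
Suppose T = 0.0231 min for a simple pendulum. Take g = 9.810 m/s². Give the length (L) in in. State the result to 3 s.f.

Solving T = 2π√(L/g) for L: L = g·(T/2π)².
T = 0.0231 min = 1.386 s; g = 9.810 m/s².
L = 0.4773 m
0.4773 m × (1 in / 0.02540 m) = 18.79 in

18.8 in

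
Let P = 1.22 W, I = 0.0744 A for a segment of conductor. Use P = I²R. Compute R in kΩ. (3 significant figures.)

Rearranging P = I²R for R: R = P/I².
P = 1.22 W; I = 0.0744 A.
R = 220.4 Ω
220.4 Ω × (1 kΩ / 1000 Ω) = 0.2204 kΩ

0.220 kΩ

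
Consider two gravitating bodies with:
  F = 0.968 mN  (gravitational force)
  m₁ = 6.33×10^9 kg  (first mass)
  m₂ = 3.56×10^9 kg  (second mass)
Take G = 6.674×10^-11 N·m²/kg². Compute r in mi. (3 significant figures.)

From Newton's law of gravitation: r = √(G·m₁m₂/F).
F = 0.968 mN = 9.680×10^-4 N; m₁ = 6.33×10^9 kg; m₂ = 3.56×10^9 kg; G = 6.674×10^-11 N·m²/kg².
r = 1.246×10^6 m
1.246×10^6 m × (1 mi / 1609 m) = 774.5 mi

775 mi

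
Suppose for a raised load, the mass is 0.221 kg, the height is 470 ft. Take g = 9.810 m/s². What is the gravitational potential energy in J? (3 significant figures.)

311 J

Directly: PE = mgh.
m = 0.221 kg; h = 470 ft = 143.3 m; g = 9.810 m/s².
PE = 310.6 J  (the unit combination reduces to kg·m²/s² = J)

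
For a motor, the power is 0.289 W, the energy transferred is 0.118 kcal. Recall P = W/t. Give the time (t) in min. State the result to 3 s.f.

Rearranging P = W/t for t: t = W/P.
P = 0.289 W; W = 0.118 kcal = 493.7 J.
t = 1708 s
1708 s × (1 min / 60.00 s) = 28.47 min

28.5 min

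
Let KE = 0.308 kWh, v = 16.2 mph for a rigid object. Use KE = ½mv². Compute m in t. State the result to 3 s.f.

42.3 t

Solving KE = ½mv² for m: m = 2·KE/v².
KE = 0.308 kWh = 1.109×10^6 J; v = 16.2 mph = 7.242 m/s.
m = 42282 kg
42282 kg × (1 t / 1000 kg) = 42.28 t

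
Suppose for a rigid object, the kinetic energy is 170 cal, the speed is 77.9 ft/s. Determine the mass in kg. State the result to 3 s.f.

2.52 kg

Rearranging KE = ½mv² for m: m = 2·KE/v².
KE = 170 cal = 711.3 J; v = 77.9 ft/s = 23.74 m/s.
m = 2.523 kg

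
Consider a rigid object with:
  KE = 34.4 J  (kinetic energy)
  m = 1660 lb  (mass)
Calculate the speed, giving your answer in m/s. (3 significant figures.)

Solving KE = ½mv² for v: v = √(2·KE/m).
KE = 34.4 J; m = 1660 lb = 753.0 kg.
v = 0.3023 m/s

0.302 m/s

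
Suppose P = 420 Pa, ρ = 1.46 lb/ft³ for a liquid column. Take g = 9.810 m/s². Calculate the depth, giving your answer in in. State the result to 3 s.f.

72.1 in

Rearranging: h = P/(ρ·g).
P = 420 Pa; ρ = 1.46 lb/ft³ = 23.39 kg/m³; g = 9.810 m/s².
h = 1.831 m
1.831 m × (1 in / 0.02540 m) = 72.07 in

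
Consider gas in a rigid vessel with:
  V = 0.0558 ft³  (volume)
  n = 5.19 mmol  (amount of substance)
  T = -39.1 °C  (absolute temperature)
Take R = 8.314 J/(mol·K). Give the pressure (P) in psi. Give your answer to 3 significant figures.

0.927 psi

Directly: P = nRT/V.
V = 0.0558 ft³ = 0.001580 m³; n = 5.19 mmol = 0.005190 mol; T = -39.1 °C = 234.0 K; R = 8.314 J/(mol·K).
P = 6392 Pa
6392 Pa × (1 psi / 6895 Pa) = 0.9270 psi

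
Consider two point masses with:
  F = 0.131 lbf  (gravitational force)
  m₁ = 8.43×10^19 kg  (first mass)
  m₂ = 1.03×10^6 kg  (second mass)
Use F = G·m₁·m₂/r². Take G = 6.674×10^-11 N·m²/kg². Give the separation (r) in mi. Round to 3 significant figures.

62000 mi

Rearranging: r = √(G·m₁m₂/F).
F = 0.131 lbf = 0.5827 N; m₁ = 8.43×10^19 kg; m₂ = 1.03×10^6 kg; G = 6.674×10^-11 N·m²/kg².
r = 9.972×10^7 m
9.972×10^7 m × (1 mi / 1609 m) = 61965 mi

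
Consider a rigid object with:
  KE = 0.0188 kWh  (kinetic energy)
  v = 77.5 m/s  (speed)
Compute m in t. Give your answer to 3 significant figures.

Rearranging KE = ½mv² for m: m = 2·KE/v².
KE = 0.0188 kWh = 67680 J; v = 77.5 m/s.
m = 22.54 kg
22.54 kg × (1 t / 1000 kg) = 0.02254 t

0.0225 t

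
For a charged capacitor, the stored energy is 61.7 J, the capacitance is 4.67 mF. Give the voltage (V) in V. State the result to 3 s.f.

163 V

Rearranging E = ½C·V² for V: V = √(2E/C).
E = 61.7 J; C = 4.67 mF = 0.004670 F.
V = 162.6 V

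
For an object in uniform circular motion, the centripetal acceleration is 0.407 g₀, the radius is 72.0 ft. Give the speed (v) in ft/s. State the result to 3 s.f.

Solving a = v²/r for v: v = √(a·r).
a = 0.407 g₀ = 3.991 m/s²; r = 72.0 ft = 21.95 m.
v = 9.359 m/s
9.359 m/s × (1 ft/s / 0.3048 m/s) = 30.71 ft/s

30.7 ft/s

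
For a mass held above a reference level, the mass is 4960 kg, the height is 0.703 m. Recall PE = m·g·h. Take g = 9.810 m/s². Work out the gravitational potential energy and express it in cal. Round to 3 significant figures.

8180 cal

PE is given directly by: PE = mgh.
m = 4960 kg; h = 0.703 m; g = 9.810 m/s².
PE = 34206 J
34206 J × (1 cal / 4.184 J) = 8176 cal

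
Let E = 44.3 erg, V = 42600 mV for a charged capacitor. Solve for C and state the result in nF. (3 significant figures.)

Rearranging E = ½C·V² for C: C = 2E/V².
E = 44.3 erg = 4.430×10^-6 J; V = 42600 mV = 42.60 V.
C = 4.882×10^-9 F
4.882×10^-9 F × (1 nF / 1.000×10^-9 F) = 4.882 nF

4.88 nF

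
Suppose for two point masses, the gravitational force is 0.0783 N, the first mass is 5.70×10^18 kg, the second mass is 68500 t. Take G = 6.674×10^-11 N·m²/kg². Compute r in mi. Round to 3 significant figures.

3.58×10^5 mi

From Newton's law of gravitation: r = √(G·m₁m₂/F).
F = 0.0783 N; m₁ = 5.70×10^18 kg; m₂ = 68500 t = 6.850×10^7 kg; G = 6.674×10^-11 N·m²/kg².
r = 5.769×10^8 m
5.769×10^8 m × (1 mi / 1609 m) = 3.585×10^5 mi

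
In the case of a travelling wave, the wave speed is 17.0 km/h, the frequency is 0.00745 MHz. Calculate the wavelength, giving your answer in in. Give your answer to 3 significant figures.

Rearranging v = f·λ for λ: λ = v/f.
v = 17.0 km/h = 4.722 m/s; f = 0.00745 MHz = 7450 Hz.
λ = 6.339×10^-4 m
6.339×10^-4 m × (1 in / 0.02540 m) = 0.02495 in

0.0250 in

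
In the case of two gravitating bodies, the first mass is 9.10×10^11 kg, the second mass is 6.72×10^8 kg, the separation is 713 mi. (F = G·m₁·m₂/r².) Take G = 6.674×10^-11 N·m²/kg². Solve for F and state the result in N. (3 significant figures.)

0.0310 N

From Newton's law of gravitation: F = Gm₁m₂/r².
m₁ = 9.10×10^11 kg; m₂ = 6.72×10^8 kg; r = 713 mi = 1.147×10^6 m; G = 6.674×10^-11 N·m²/kg².
F = 0.03100 N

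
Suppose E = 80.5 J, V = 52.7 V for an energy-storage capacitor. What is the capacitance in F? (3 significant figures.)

0.0580 F

Solving E = ½C·V² for C: C = 2E/V².
E = 80.5 J; V = 52.7 V.
C = 0.05797 F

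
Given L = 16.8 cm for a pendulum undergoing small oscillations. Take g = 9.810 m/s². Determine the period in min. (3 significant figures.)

0.0137 min

Directly: T = 2π√(L/g).
L = 16.8 cm = 0.1680 m; g = 9.810 m/s².
T = 0.8222 s
0.8222 s × (1 min / 60.00 s) = 0.01370 min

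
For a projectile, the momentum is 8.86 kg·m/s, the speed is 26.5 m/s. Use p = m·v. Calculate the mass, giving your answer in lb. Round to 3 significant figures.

Solving p = m·v for m: m = p/v.
p = 8.86 kg·m/s; v = 26.5 m/s.
m = 0.3343 kg
0.3343 kg × (1 lb / 0.4536 kg) = 0.7371 lb

0.737 lb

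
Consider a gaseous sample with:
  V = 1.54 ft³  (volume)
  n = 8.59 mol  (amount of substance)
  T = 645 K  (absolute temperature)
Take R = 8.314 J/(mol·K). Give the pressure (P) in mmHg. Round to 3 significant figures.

From the ideal-gas law: P = nRT/V.
V = 1.54 ft³ = 0.04361 m³; n = 8.59 mol; T = 645 K; R = 8.314 J/(mol·K).
P = 1.056×10^6 Pa
1.056×10^6 Pa × (1 mmHg / 133.3 Pa) = 7923 mmHg

7920 mmHg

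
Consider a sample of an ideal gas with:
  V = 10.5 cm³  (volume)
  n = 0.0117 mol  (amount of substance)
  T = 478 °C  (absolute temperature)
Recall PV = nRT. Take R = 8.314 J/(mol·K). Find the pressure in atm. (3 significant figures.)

68.7 atm

Directly: P = nRT/V.
V = 10.5 cm³ = 1.050×10^-5 m³; n = 0.0117 mol; T = 478 °C = 751.1 K; R = 8.314 J/(mol·K).
P = 6.959×10^6 Pa
6.959×10^6 Pa × (1 atm / 1.013×10^5 Pa) = 68.68 atm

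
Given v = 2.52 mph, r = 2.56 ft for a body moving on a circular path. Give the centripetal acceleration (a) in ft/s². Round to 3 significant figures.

Directly: a = v²/r.
v = 2.52 mph = 1.127 m/s; r = 2.56 ft = 0.7803 m.
a = 1.626 m/s²
1.626 m/s² × (1 ft/s² / 0.3048 m/s²) = 5.336 ft/s²

5.34 ft/s²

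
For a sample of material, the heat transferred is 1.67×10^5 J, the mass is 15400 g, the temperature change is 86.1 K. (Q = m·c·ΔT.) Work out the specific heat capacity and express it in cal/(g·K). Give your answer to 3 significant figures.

0.0301 cal/(g·K)

Rearranging Q = m·c·ΔT for c: c = Q/(m·ΔT).
Q = 1.67×10^5 J; m = 15400 g = 15.40 kg; ΔT = 86.1 K.
c = 125.9 J/(kg·K)
125.9 J/(kg·K) × (1 cal/(g·K) / 4184 J/(kg·K)) = 0.03010 cal/(g·K)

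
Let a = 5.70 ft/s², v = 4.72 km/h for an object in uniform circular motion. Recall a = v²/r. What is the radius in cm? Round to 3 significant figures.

98.9 cm

Rearranging a = v²/r for r: r = v²/a.
a = 5.70 ft/s² = 1.737 m/s²; v = 4.72 km/h = 1.311 m/s.
r = 0.9894 m
0.9894 m × (1 cm / 0.01000 m) = 98.94 cm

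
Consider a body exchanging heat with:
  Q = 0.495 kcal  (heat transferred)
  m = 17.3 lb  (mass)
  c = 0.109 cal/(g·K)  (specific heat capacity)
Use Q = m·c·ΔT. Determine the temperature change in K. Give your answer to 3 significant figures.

Solving Q = m·c·ΔT for ΔT: ΔT = Q/(m·c).
Q = 0.495 kcal = 2071 J; m = 17.3 lb = 7.847 kg; c = 0.109 cal/(g·K) = 456.1 J/(kg·K).
ΔT = 0.5787 K

0.579 K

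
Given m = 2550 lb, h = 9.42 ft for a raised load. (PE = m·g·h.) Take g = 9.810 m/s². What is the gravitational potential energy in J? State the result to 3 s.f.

32600 J

PE is given directly by: PE = mgh.
m = 2550 lb = 1157 kg; h = 9.42 ft = 2.871 m; g = 9.810 m/s².
PE = 32579 J  (the unit combination reduces to kg·m²/s² = J)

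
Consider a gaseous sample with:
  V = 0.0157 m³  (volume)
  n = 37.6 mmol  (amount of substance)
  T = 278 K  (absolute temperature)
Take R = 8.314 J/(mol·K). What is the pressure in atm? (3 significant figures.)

Directly: P = nRT/V.
V = 0.0157 m³; n = 37.6 mmol = 0.03760 mol; T = 278 K; R = 8.314 J/(mol·K).
P = 5535 Pa
5535 Pa × (1 atm / 1.013×10^5 Pa) = 0.05463 atm

0.0546 atm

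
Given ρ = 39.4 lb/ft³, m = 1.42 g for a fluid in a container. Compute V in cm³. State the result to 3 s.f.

2.25 cm³

Solving ρ = m/V for V: V = m/ρ.
ρ = 39.4 lb/ft³ = 631.1 kg/m³; m = 1.42 g = 0.001420 kg.
V = 2.250×10^-6 m³
2.250×10^-6 m³ × (1 cm³ / 1.000×10^-6 m³) = 2.250 cm³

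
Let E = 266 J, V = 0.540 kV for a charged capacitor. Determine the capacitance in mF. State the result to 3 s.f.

1.82 mF

Rearranging E = ½C·V² for C: C = 2E/V².
E = 266 J; V = 0.540 kV = 540.0 V.
C = 0.001824 F
0.001824 F × (1 mF / 0.001000 F) = 1.824 mF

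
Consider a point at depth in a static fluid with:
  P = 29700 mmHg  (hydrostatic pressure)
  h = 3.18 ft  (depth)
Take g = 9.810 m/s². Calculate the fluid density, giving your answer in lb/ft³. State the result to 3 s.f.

26000 lb/ft³

Rearranging: ρ = P/(g·h).
P = 29700 mmHg = 3.960×10^6 Pa; h = 3.18 ft = 0.9693 m; g = 9.810 m/s².
ρ = 4.164×10^5 kg/m³
4.164×10^5 kg/m³ × (1 lb/ft³ / 16.02 kg/m³) = 25997 lb/ft³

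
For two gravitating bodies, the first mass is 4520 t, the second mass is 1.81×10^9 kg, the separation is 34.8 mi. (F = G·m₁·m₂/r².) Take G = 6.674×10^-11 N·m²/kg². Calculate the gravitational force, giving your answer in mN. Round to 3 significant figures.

F is given directly by: F = Gm₁m₂/r².
m₁ = 4520 t = 4.520×10^6 kg; m₂ = 1.81×10^9 kg; r = 34.8 mi = 56005 m; G = 6.674×10^-11 N·m²/kg².
F = 1.741×10^-4 N  (the unit combination reduces to kg·m/s² = N)
1.741×10^-4 N × (1 mN / 0.001000 N) = 0.1741 mN

0.174 mN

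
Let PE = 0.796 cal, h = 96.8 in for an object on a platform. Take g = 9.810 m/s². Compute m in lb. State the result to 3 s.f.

Rearranging PE = m·g·h for m: m = PE/(g·h).
PE = 0.796 cal = 3.330 J; h = 96.8 in = 2.459 m; g = 9.810 m/s².
m = 0.1381 kg
0.1381 kg × (1 lb / 0.4536 kg) = 0.3044 lb

0.304 lb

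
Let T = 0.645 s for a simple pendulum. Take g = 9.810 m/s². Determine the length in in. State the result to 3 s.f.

4.07 in

Rearranging T = 2π√(L/g) for L: L = g·(T/2π)².
T = 0.645 s; g = 9.810 m/s².
L = 0.1034 m
0.1034 m × (1 in / 0.02540 m) = 4.070 in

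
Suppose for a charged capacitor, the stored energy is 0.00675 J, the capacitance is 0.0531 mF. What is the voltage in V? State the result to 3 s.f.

15.9 V

Rearranging E = ½C·V² for V: V = √(2E/C).
E = 0.00675 J; C = 0.0531 mF = 5.310×10^-5 F.
V = 15.94 V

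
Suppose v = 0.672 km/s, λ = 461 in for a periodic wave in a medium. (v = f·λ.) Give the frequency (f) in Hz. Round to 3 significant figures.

57.4 Hz

Rearranging: f = v/λ.
v = 0.672 km/s = 672.0 m/s; λ = 461 in = 11.71 m.
f = 57.39 Hz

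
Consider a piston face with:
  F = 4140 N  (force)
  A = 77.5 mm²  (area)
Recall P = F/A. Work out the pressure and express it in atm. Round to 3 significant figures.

P is given directly by: P = F/A.
F = 4140 N; A = 77.5 mm² = 7.750×10^-5 m².
P = 5.342×10^7 Pa
5.342×10^7 Pa × (1 atm / 1.013×10^5 Pa) = 527.2 atm

527 atm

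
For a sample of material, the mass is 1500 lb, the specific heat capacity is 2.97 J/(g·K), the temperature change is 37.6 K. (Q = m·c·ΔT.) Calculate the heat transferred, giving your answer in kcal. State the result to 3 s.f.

Directly: Q = mcΔT.
m = 1500 lb = 680.4 kg; c = 2.97 J/(g·K) = 2970 J/(kg·K); ΔT = 37.6 K.
Q = 7.598×10^7 J
7.598×10^7 J × (1 kcal / 4184 J) = 18160 kcal

18200 kcal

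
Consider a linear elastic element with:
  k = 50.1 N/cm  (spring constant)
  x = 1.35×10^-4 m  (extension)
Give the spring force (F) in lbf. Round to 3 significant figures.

Directly: F = kx.
k = 50.1 N/cm = 5010 N/m; x = 1.35×10^-4 m.
F = 0.6764 N
0.6764 N × (1 lbf / 4.448 N) = 0.1520 lbf

0.152 lbf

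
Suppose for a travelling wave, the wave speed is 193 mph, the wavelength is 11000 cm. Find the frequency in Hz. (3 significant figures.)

0.784 Hz

Rearranging v = f·λ for f: f = v/λ.
v = 193 mph = 86.28 m/s; λ = 11000 cm = 110.0 m.
f = 0.7844 Hz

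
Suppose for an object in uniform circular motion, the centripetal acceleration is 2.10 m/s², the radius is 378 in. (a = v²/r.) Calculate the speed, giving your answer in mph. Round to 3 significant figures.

Solving a = v²/r for v: v = √(a·r).
a = 2.10 m/s²; r = 378 in = 9.601 m.
v = 4.490 m/s
4.490 m/s × (1 mph / 0.4470 m/s) = 10.04 mph

10.0 mph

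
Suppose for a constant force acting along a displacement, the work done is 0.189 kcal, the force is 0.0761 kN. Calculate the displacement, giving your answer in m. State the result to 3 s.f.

10.4 m

Rearranging: d = W/F.
W = 0.189 kcal = 790.8 J; F = 0.0761 kN = 76.10 N.
d = 10.39 m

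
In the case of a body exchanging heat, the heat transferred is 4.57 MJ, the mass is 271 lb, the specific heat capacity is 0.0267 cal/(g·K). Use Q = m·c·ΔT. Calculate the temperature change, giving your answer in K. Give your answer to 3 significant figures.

Rearranging: ΔT = Q/(m·c).
Q = 4.57 MJ = 4.570×10^6 J; m = 271 lb = 122.9 kg; c = 0.0267 cal/(g·K) = 111.7 J/(kg·K).
ΔT = 332.8 K

333 K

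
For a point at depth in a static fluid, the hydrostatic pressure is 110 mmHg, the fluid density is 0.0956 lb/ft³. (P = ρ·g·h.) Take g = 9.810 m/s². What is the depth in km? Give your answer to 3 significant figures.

Solving P = ρ·g·h for h: h = P/(ρ·g).
P = 110 mmHg = 14665 Pa; ρ = 0.0956 lb/ft³ = 1.531 kg/m³; g = 9.810 m/s².
h = 976.2 m
976.2 m × (1 km / 1000 m) = 0.9762 km

0.976 km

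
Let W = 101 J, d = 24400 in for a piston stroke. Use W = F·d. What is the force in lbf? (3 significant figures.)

Solving W = F·d for F: F = W/d.
W = 101 J; d = 24400 in = 619.8 m.
F = 0.1630 N  (the unit combination reduces to kg·m/s² = N)
0.1630 N × (1 lbf / 4.448 N) = 0.03664 lbf

0.0366 lbf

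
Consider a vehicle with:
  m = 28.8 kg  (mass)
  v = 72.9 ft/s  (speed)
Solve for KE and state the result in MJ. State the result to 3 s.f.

KE is given directly by: KE = ½mv².
m = 28.8 kg; v = 72.9 ft/s = 22.22 m/s.
KE = 7110 J
7110 J × (1 MJ / 1.000×10^6 J) = 0.007110 MJ

0.00711 MJ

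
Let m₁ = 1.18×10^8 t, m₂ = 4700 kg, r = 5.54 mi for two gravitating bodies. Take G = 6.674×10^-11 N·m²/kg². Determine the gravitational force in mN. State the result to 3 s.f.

0.466 mN

Directly: F = Gm₁m₂/r².
m₁ = 1.18×10^8 t = 1.180×10^11 kg; m₂ = 4700 kg; r = 5.54 mi = 8916 m; G = 6.674×10^-11 N·m²/kg².
F = 4.656×10^-4 N
4.656×10^-4 N × (1 mN / 0.001000 N) = 0.4656 mN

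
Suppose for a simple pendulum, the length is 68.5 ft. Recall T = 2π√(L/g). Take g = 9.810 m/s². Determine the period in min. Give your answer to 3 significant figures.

0.153 min

Directly: T = 2π√(L/g).
L = 68.5 ft = 20.88 m; g = 9.810 m/s².
T = 9.166 s
9.166 s × (1 min / 60.00 s) = 0.1528 min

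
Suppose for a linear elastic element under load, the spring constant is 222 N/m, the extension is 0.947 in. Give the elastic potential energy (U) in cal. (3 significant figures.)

0.0153 cal

Directly: U = ½kx².
k = 222 N/m; x = 0.947 in = 0.02405 m.
U = 0.06422 J  (the unit combination reduces to kg·m²/s² = J)
0.06422 J × (1 cal / 4.184 J) = 0.01535 cal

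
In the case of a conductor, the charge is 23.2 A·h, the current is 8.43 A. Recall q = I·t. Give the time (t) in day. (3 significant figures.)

Solving q = I·t for t: t = q/I.
q = 23.2 A·h = 83520 C; I = 8.43 A.
t = 9907 s
9907 s × (1 day / 86400 s) = 0.1147 day

0.115 day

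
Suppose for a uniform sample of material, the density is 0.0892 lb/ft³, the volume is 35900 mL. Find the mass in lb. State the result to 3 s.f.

Rearranging ρ = m/V for m: m = ρV.
ρ = 0.0892 lb/ft³ = 1.429 kg/m³; V = 35900 mL = 0.03590 m³.
m = 0.05130 kg
0.05130 kg × (1 lb / 0.4536 kg) = 0.1131 lb

0.113 lb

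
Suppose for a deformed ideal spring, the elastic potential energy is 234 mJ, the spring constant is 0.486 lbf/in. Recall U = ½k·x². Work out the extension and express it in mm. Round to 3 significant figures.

Solving U = ½k·x² for x: x = √(2U/k).
U = 234 mJ = 0.2340 J; k = 0.486 lbf/in = 85.11 N/m.
x = 0.07415 m
0.07415 m × (1 mm / 0.001000 m) = 74.15 mm

74.2 mm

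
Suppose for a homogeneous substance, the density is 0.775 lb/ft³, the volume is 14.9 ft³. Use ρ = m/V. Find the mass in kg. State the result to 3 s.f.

5.24 kg

Rearranging: m = ρV.
ρ = 0.775 lb/ft³ = 12.41 kg/m³; V = 14.9 ft³ = 0.4219 m³.
m = 5.238 kg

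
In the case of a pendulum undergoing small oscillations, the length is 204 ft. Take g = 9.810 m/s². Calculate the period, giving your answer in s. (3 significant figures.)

T is given directly by: T = 2π√(L/g).
L = 204 ft = 62.18 m; g = 9.810 m/s².
T = 15.82 s

15.8 s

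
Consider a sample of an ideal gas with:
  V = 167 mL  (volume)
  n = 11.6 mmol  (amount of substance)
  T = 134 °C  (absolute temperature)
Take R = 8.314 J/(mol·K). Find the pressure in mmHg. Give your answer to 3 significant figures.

From the ideal-gas law: P = nRT/V.
V = 167 mL = 1.670×10^-4 m³; n = 11.6 mmol = 0.01160 mol; T = 134 °C = 407.1 K; R = 8.314 J/(mol·K).
P = 2.351×10^5 Pa
2.351×10^5 Pa × (1 mmHg / 133.3 Pa) = 1764 mmHg

1760 mmHg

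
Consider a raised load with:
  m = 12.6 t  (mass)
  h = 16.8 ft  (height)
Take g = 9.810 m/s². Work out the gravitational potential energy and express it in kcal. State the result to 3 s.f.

151 kcal

PE is given directly by: PE = mgh.
m = 12.6 t = 12600 kg; h = 16.8 ft = 5.121 m; g = 9.810 m/s².
PE = 6.329×10^5 J
6.329×10^5 J × (1 kcal / 4184 J) = 151.3 kcal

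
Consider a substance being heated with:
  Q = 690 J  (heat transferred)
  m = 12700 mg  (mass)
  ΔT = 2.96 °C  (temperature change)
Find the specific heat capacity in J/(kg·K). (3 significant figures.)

Rearranging: c = Q/(m·ΔT).
Q = 690 J; m = 12700 mg = 0.01270 kg; ΔT = 2.96 °C = 2.960 K.
c = 18355 J/(kg·K)

18400 J/(kg·K)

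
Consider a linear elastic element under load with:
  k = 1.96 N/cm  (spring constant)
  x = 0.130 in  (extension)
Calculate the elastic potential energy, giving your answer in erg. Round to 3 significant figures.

U is given directly by: U = ½kx².
k = 1.96 N/cm = 196.0 N/m; x = 0.130 in = 0.003302 m.
U = 0.001069 J
0.001069 J × (1 erg / 1.000×10^-7 J) = 10685 erg

10700 erg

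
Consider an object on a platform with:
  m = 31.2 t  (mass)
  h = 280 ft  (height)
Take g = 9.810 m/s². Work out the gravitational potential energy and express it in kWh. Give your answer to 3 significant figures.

7.26 kWh

Directly: PE = mgh.
m = 31.2 t = 31200 kg; h = 280 ft = 85.34 m; g = 9.810 m/s².
PE = 2.612×10^7 J
2.612×10^7 J × (1 kWh / 3.600×10^6 J) = 7.256 kWh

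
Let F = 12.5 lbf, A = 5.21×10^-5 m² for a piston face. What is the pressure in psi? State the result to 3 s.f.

155 psi

Directly: P = F/A.
F = 12.5 lbf = 55.60 N; A = 5.21×10^-5 m².
P = 1.067×10^6 Pa
1.067×10^6 Pa × (1 psi / 6895 Pa) = 154.8 psi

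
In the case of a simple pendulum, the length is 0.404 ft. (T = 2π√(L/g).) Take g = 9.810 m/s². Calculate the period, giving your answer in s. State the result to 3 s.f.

Directly: T = 2π√(L/g).
L = 0.404 ft = 0.1231 m; g = 9.810 m/s².
T = 0.7040 s

0.704 s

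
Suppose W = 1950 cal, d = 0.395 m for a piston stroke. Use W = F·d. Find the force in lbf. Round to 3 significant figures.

Rearranging W = F·d for F: F = W/d.
W = 1950 cal = 8159 J; d = 0.395 m.
F = 20655 N
20655 N × (1 lbf / 4.448 N) = 4643 lbf

4640 lbf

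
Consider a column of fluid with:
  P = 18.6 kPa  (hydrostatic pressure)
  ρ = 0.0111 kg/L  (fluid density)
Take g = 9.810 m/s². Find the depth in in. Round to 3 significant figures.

Solving P = ρ·g·h for h: h = P/(ρ·g).
P = 18.6 kPa = 18600 Pa; ρ = 0.0111 kg/L = 11.10 kg/m³; g = 9.810 m/s².
h = 170.8 m
170.8 m × (1 in / 0.02540 m) = 6725 in

6720 in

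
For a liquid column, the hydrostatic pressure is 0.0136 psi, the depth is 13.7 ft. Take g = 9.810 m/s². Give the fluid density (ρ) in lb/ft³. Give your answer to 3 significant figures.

0.143 lb/ft³

Rearranging P = ρ·g·h for ρ: ρ = P/(g·h).
P = 0.0136 psi = 93.77 Pa; h = 13.7 ft = 4.176 m; g = 9.810 m/s².
ρ = 2.289 kg/m³
2.289 kg/m³ × (1 lb/ft³ / 16.02 kg/m³) = 0.1429 lb/ft³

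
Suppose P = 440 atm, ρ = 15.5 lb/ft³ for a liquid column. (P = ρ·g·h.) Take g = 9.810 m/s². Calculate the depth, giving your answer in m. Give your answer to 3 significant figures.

Solving P = ρ·g·h for h: h = P/(ρ·g).
P = 440 atm = 4.458×10^7 Pa; ρ = 15.5 lb/ft³ = 248.3 kg/m³; g = 9.810 m/s².
h = 18304 m

18300 m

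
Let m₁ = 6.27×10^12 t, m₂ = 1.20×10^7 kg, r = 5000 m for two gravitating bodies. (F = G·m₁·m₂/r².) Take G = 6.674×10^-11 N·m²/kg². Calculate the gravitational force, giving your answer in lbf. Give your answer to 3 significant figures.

45200 lbf

From Newton's law of gravitation: F = Gm₁m₂/r².
m₁ = 6.27×10^12 t = 6.270×10^15 kg; m₂ = 1.20×10^7 kg; r = 5000 m; G = 6.674×10^-11 N·m²/kg².
F = 2.009×10^5 N
2.009×10^5 N × (1 lbf / 4.448 N) = 45155 lbf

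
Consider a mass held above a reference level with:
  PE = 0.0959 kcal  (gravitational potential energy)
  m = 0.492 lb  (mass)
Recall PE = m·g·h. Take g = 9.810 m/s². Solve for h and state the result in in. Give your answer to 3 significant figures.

Rearranging: h = PE/(m·g).
PE = 0.0959 kcal = 401.2 J; m = 0.492 lb = 0.2232 kg; g = 9.810 m/s².
h = 183.3 m
183.3 m × (1 in / 0.02540 m) = 7216 in

7220 in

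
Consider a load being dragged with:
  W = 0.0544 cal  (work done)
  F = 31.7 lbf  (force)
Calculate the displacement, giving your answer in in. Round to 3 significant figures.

0.0635 in

Solving W = F·d for d: d = W/F.
W = 0.0544 cal = 0.2276 J; F = 31.7 lbf = 141.0 N.
d = 0.001614 m
0.001614 m × (1 in / 0.02540 m) = 0.06355 in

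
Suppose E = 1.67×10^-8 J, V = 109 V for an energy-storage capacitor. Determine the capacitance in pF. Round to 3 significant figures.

2.81 pF

Rearranging: C = 2E/V².
E = 1.67×10^-8 J; V = 109 V.
C = 2.811×10^-12 F
2.811×10^-12 F × (1 pF / 1.000×10^-12 F) = 2.811 pF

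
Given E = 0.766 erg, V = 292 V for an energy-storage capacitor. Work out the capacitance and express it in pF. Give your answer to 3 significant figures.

Rearranging: C = 2E/V².
E = 0.766 erg = 7.660×10^-8 J; V = 292 V.
C = 1.797×10^-12 F
1.797×10^-12 F × (1 pF / 1.000×10^-12 F) = 1.797 pF

1.80 pF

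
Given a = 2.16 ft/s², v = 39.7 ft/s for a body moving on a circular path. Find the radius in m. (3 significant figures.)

Rearranging a = v²/r for r: r = v²/a.
a = 2.16 ft/s² = 0.6584 m/s²; v = 39.7 ft/s = 12.10 m/s.
r = 222.4 m

222 m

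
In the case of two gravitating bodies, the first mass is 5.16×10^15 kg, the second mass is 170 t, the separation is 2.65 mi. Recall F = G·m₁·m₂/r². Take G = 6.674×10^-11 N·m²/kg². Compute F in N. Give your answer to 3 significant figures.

From Newton's law of gravitation: F = Gm₁m₂/r².
m₁ = 5.16×10^15 kg; m₂ = 170 t = 1.700×10^5 kg; r = 2.65 mi = 4265 m; G = 6.674×10^-11 N·m²/kg².
F = 3219 N

3220 N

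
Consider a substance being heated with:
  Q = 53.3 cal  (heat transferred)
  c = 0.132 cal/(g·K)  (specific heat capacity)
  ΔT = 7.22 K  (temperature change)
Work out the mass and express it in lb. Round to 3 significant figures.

Rearranging Q = m·c·ΔT for m: m = Q/(c·ΔT).
Q = 53.3 cal = 223.0 J; c = 0.132 cal/(g·K) = 552.3 J/(kg·K); ΔT = 7.22 K.
m = 0.05593 kg
0.05593 kg × (1 lb / 0.4536 kg) = 0.1233 lb

0.123 lb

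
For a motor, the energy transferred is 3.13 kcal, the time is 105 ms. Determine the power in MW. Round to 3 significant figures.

0.125 MW

Directly: P = W/t.
W = 3.13 kcal = 13096 J; t = 105 ms = 0.1050 s.
P = 1.247×10^5 W
1.247×10^5 W × (1 MW / 1.000×10^6 W) = 0.1247 MW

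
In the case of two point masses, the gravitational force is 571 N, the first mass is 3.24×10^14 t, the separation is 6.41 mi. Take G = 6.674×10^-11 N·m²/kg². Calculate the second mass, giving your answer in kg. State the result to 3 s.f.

Rearranging: m₂ = F·r²/(G·m₁).
F = 571 N; m₁ = 3.24×10^14 t = 3.240×10^17 kg; r = 6.41 mi = 10316 m; G = 6.674×10^-11 N·m²/kg².
m₂ = 2810 kg

2810 kg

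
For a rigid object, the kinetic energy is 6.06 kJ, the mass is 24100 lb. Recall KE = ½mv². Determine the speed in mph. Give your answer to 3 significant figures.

2.36 mph

Rearranging KE = ½mv² for v: v = √(2·KE/m).
KE = 6.06 kJ = 6060 J; m = 24100 lb = 10932 kg.
v = 1.053 m/s
1.053 m/s × (1 mph / 0.4470 m/s) = 2.355 mph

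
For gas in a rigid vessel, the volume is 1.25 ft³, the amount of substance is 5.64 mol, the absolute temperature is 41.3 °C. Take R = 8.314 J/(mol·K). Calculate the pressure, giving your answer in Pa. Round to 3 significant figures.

4.17×10^5 Pa

From the ideal-gas law: P = nRT/V.
V = 1.25 ft³ = 0.03540 m³; n = 5.64 mol; T = 41.3 °C = 314.4 K; R = 8.314 J/(mol·K).
P = 4.166×10^5 Pa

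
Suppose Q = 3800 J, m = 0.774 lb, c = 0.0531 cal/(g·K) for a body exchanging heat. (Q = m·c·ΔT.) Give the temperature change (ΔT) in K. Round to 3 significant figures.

Solving Q = m·c·ΔT for ΔT: ΔT = Q/(m·c).
Q = 3800 J; m = 0.774 lb = 0.3511 kg; c = 0.0531 cal/(g·K) = 222.2 J/(kg·K).
ΔT = 48.72 K

48.7 K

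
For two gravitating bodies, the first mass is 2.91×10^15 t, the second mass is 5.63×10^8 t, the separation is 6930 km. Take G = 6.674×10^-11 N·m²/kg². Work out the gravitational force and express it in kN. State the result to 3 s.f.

2280 kN

F is given directly by: F = Gm₁m₂/r².
m₁ = 2.91×10^15 t = 2.910×10^18 kg; m₂ = 5.63×10^8 t = 5.630×10^11 kg; r = 6930 km = 6.930×10^6 m; G = 6.674×10^-11 N·m²/kg².
F = 2.277×10^6 N
2.277×10^6 N × (1 kN / 1000 N) = 2277 kN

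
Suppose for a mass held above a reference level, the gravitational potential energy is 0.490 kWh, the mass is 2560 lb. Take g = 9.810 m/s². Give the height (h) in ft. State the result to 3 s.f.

Solving PE = m·g·h for h: h = PE/(m·g).
PE = 0.490 kWh = 1.764×10^6 J; m = 2560 lb = 1161 kg; g = 9.810 m/s².
h = 154.9 m
154.9 m × (1 ft / 0.3048 m) = 508.1 ft

508 ft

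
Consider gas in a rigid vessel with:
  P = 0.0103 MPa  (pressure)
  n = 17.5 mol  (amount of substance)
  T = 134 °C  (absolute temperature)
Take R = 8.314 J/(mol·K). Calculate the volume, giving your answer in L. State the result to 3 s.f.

From the ideal-gas law: V = nRT/P.
P = 0.0103 MPa = 10300 Pa; n = 17.5 mol; T = 134 °C = 407.1 K; R = 8.314 J/(mol·K).
V = 5.751 m³
5.751 m³ × (1 L / 0.001000 m³) = 5751 L

5750 L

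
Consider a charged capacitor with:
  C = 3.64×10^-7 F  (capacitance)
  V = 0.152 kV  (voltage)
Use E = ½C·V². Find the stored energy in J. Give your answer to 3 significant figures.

Directly: E = ½CV².
C = 3.64×10^-7 F; V = 0.152 kV = 152.0 V.
E = 0.004205 J

0.00420 J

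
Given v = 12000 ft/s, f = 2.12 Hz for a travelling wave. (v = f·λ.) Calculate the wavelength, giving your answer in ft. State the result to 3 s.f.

5660 ft

Rearranging v = f·λ for λ: λ = v/f.
v = 12000 ft/s = 3658 m/s; f = 2.12 Hz.
λ = 1725 m
1725 m × (1 ft / 0.3048 m) = 5660 ft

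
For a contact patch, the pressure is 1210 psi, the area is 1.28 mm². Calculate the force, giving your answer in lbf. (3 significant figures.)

2.40 lbf

Rearranging P = F/A for F: F = P·A.
P = 1210 psi = 8.343×10^6 Pa; A = 1.28 mm² = 1.280×10^-6 m².
F = 10.68 N
10.68 N × (1 lbf / 4.448 N) = 2.401 lbf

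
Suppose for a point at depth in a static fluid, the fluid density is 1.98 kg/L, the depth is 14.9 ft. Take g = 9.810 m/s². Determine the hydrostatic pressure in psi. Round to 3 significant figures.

12.8 psi

P is given directly by: P = ρgh.
ρ = 1.98 kg/L = 1980 kg/m³; h = 14.9 ft = 4.542 m; g = 9.810 m/s².
P = 88214 Pa
88214 Pa × (1 psi / 6895 Pa) = 12.79 psi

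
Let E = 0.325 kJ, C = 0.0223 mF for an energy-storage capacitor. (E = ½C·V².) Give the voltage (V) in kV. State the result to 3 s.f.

5.40 kV

Rearranging: V = √(2E/C).
E = 0.325 kJ = 325.0 J; C = 0.0223 mF = 2.230×10^-5 F.
V = 5399 V  (the unit combination reduces to kg·m²/(A·s³) = V)
5399 V × (1 kV / 1000 V) = 5.399 kV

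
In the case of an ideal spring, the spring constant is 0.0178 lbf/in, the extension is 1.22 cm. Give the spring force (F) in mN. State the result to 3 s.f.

F is given directly by: F = kx.
k = 0.0178 lbf/in = 3.117 N/m; x = 1.22 cm = 0.01220 m.
F = 0.03803 N
0.03803 N × (1 mN / 0.001000 N) = 38.03 mN

38.0 mN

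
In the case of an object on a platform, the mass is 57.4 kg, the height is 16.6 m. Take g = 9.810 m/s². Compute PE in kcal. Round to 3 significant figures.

Directly: PE = mgh.
m = 57.4 kg; h = 16.6 m; g = 9.810 m/s².
PE = 9347 J  (the unit combination reduces to kg·m²/s² = J)
9347 J × (1 kcal / 4184 J) = 2.234 kcal

2.23 kcal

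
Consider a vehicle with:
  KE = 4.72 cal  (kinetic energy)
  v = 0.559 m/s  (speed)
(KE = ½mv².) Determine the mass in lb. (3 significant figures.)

Solving KE = ½mv² for m: m = 2·KE/v².
KE = 4.72 cal = 19.75 J; v = 0.559 m/s.
m = 126.4 kg
126.4 kg × (1 lb / 0.4536 kg) = 278.7 lb

279 lb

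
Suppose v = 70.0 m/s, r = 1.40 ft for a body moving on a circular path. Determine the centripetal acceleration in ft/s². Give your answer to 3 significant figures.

Directly: a = v²/r.
v = 70.0 m/s; r = 1.40 ft = 0.4267 m.
a = 11483 m/s²
11483 m/s² × (1 ft/s² / 0.3048 m/s²) = 37674 ft/s²

37700 ft/s²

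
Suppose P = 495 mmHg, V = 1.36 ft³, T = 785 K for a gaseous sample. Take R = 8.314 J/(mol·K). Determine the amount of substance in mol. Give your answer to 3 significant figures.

0.389 mol

Solving PV = nRT for n: n = PV/(RT).
P = 495 mmHg = 65994 Pa; V = 1.36 ft³ = 0.03851 m³; T = 785 K; R = 8.314 J/(mol·K).
n = 0.3894 mol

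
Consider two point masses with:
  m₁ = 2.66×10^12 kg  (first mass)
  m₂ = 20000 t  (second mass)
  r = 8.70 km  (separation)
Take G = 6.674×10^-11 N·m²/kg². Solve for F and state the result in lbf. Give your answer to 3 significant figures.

10.5 lbf

From Newton's law of gravitation: F = Gm₁m₂/r².
m₁ = 2.66×10^12 kg; m₂ = 20000 t = 2.000×10^7 kg; r = 8.70 km = 8700 m; G = 6.674×10^-11 N·m²/kg².
F = 46.91 N
46.91 N × (1 lbf / 4.448 N) = 10.55 lbf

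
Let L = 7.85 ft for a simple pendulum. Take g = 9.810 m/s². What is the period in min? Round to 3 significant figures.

0.0517 min

Directly: T = 2π√(L/g).
L = 7.85 ft = 2.393 m; g = 9.810 m/s².
T = 3.103 s
3.103 s × (1 min / 60.00 s) = 0.05172 min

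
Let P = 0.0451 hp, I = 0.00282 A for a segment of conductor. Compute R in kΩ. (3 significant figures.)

4230 kΩ

Rearranging P = I²R for R: R = P/I².
P = 0.0451 hp = 33.63 W; I = 0.00282 A.
R = 4.229×10^6 Ω
4.229×10^6 Ω × (1 kΩ / 1000 Ω) = 4229 kΩ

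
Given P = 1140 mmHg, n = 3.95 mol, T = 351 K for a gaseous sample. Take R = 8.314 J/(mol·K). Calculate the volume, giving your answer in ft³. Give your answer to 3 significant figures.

2.68 ft³

From the ideal-gas law: V = nRT/P.
P = 1140 mmHg = 1.520×10^5 Pa; n = 3.95 mol; T = 351 K; R = 8.314 J/(mol·K).
V = 0.07584 m³
0.07584 m³ × (1 ft³ / 0.02832 m³) = 2.678 ft³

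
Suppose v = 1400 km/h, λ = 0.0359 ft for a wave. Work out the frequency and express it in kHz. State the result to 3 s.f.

35.5 kHz

Rearranging v = f·λ for f: f = v/λ.
v = 1400 km/h = 388.9 m/s; λ = 0.0359 ft = 0.01094 m.
f = 35540 Hz
35540 Hz × (1 kHz / 1000 Hz) = 35.54 kHz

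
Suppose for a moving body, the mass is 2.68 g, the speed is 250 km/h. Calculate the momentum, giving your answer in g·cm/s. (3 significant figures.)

18600 g·cm/s

Directly: p = mv.
m = 2.68 g = 0.002680 kg; v = 250 km/h = 69.44 m/s.
p = 0.1861 kg·m/s  (the unit combination reduces to kg·m/s = kg·m/s)
0.1861 kg·m/s × (1 g·cm/s / 1.000×10^-5 kg·m/s) = 18611 g·cm/s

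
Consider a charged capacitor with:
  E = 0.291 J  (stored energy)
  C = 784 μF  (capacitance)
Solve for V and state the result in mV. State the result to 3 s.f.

27200 mV

Rearranging: V = √(2E/C).
E = 0.291 J; C = 784 μF = 7.840×10^-4 F.
V = 27.25 V  (the unit combination reduces to kg·m²/(A·s³) = V)
27.25 V × (1 mV / 0.001000 V) = 27246 mV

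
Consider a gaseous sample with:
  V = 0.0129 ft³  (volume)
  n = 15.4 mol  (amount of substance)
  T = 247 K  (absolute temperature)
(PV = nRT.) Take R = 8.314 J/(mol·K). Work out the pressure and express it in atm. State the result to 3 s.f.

From the ideal-gas law: P = nRT/V.
V = 0.0129 ft³ = 3.653×10^-4 m³; n = 15.4 mol; T = 247 K; R = 8.314 J/(mol·K).
P = 8.658×10^7 Pa
8.658×10^7 Pa × (1 atm / 1.013×10^5 Pa) = 854.4 atm

854 atm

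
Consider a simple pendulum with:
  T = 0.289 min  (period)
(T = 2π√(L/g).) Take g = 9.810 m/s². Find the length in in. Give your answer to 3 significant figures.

Rearranging: L = g·(T/2π)².
T = 0.289 min = 17.34 s; g = 9.810 m/s².
L = 74.71 m
74.71 m × (1 in / 0.02540 m) = 2942 in

2940 in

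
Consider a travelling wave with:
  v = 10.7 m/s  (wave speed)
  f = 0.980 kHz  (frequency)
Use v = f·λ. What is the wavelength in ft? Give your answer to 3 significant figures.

0.0358 ft

Solving v = f·λ for λ: λ = v/f.
v = 10.7 m/s; f = 0.980 kHz = 980.0 Hz.
λ = 0.01092 m
0.01092 m × (1 ft / 0.3048 m) = 0.03582 ft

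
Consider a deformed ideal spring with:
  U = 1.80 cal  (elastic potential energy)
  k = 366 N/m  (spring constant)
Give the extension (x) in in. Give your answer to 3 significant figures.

7.99 in

Rearranging U = ½k·x² for x: x = √(2U/k).
U = 1.80 cal = 7.531 J; k = 366 N/m.
x = 0.2029 m
0.2029 m × (1 in / 0.02540 m) = 7.987 in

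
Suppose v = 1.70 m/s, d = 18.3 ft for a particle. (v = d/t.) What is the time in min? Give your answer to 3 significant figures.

Rearranging: t = d/v.
v = 1.70 m/s; d = 18.3 ft = 5.578 m.
t = 3.281 s
3.281 s × (1 min / 60.00 s) = 0.05468 min

0.0547 min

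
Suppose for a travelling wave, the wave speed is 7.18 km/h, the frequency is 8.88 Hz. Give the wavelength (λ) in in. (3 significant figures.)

Rearranging v = f·λ for λ: λ = v/f.
v = 7.18 km/h = 1.994 m/s; f = 8.88 Hz.
λ = 0.2246 m
0.2246 m × (1 in / 0.02540 m) = 8.843 in

8.84 in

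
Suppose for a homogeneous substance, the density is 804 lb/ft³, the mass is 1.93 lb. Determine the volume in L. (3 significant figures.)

0.0680 L

Rearranging ρ = m/V for V: V = m/ρ.
ρ = 804 lb/ft³ = 12879 kg/m³; m = 1.93 lb = 0.8754 kg.
V = 6.797×10^-5 m³
6.797×10^-5 m³ × (1 L / 0.001000 m³) = 0.06797 L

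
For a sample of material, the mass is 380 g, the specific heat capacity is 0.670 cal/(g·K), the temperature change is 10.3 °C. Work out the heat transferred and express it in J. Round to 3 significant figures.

11000 J

Directly: Q = mcΔT.
m = 380 g = 0.3800 kg; c = 0.670 cal/(g·K) = 2803 J/(kg·K); ΔT = 10.3 °C = 10.30 K.
Q = 10972 J  (the unit combination reduces to kg·m²/s² = J)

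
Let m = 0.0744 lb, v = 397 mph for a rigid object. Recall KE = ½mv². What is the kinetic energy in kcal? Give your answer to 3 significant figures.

0.127 kcal

Directly: KE = ½mv².
m = 0.0744 lb = 0.03375 kg; v = 397 mph = 177.5 m/s.
KE = 531.5 J
531.5 J × (1 kcal / 4184 J) = 0.1270 kcal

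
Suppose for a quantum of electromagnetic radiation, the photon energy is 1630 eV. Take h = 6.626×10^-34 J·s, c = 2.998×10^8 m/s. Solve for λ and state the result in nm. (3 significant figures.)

Rearranging E = h·c/λ for λ: λ = hc/E.
E = 1630 eV = 2.612×10^-16 J; h = 6.626×10^-34 J·s; c = 2.998×10^8 m/s.
λ = 7.607×10^-10 m
7.607×10^-10 m × (1 nm / 1.000×10^-9 m) = 0.7607 nm

0.761 nm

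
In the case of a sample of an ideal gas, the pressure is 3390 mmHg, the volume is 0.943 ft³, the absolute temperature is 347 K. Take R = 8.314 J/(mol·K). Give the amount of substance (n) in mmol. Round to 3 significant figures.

4180 mmol

From the ideal-gas law: n = PV/(RT).
P = 3390 mmHg = 4.520×10^5 Pa; V = 0.943 ft³ = 0.02670 m³; T = 347 K; R = 8.314 J/(mol·K).
n = 4.183 mol
4.183 mol × (1 mmol / 0.001000 mol) = 4183 mmol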